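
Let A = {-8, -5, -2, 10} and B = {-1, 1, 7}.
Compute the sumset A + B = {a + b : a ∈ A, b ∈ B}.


A + B = {a + b : a ∈ A, b ∈ B}.
Enumerate all |A|·|B| = 4·3 = 12 pairs (a, b) and collect distinct sums.
a = -8: -8+-1=-9, -8+1=-7, -8+7=-1
a = -5: -5+-1=-6, -5+1=-4, -5+7=2
a = -2: -2+-1=-3, -2+1=-1, -2+7=5
a = 10: 10+-1=9, 10+1=11, 10+7=17
Collecting distinct sums: A + B = {-9, -7, -6, -4, -3, -1, 2, 5, 9, 11, 17}
|A + B| = 11

A + B = {-9, -7, -6, -4, -3, -1, 2, 5, 9, 11, 17}


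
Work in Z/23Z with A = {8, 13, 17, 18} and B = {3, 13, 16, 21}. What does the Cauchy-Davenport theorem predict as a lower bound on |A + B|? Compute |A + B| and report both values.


Cauchy-Davenport: |A + B| ≥ min(p, |A| + |B| - 1) for A, B nonempty in Z/pZ.
|A| = 4, |B| = 4, p = 23.
CD lower bound = min(23, 4 + 4 - 1) = min(23, 7) = 7.
Compute A + B mod 23 directly:
a = 8: 8+3=11, 8+13=21, 8+16=1, 8+21=6
a = 13: 13+3=16, 13+13=3, 13+16=6, 13+21=11
a = 17: 17+3=20, 17+13=7, 17+16=10, 17+21=15
a = 18: 18+3=21, 18+13=8, 18+16=11, 18+21=16
A + B = {1, 3, 6, 7, 8, 10, 11, 15, 16, 20, 21}, so |A + B| = 11.
Verify: 11 ≥ 7? Yes ✓.

CD lower bound = 7, actual |A + B| = 11.


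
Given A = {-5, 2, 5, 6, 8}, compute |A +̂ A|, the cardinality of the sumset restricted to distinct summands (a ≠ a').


Restricted sumset: A +̂ A = {a + a' : a ∈ A, a' ∈ A, a ≠ a'}.
Equivalently, take A + A and drop any sum 2a that is achievable ONLY as a + a for a ∈ A (i.e. sums representable only with equal summands).
Enumerate pairs (a, a') with a < a' (symmetric, so each unordered pair gives one sum; this covers all a ≠ a'):
  -5 + 2 = -3
  -5 + 5 = 0
  -5 + 6 = 1
  -5 + 8 = 3
  2 + 5 = 7
  2 + 6 = 8
  2 + 8 = 10
  5 + 6 = 11
  5 + 8 = 13
  6 + 8 = 14
Collected distinct sums: {-3, 0, 1, 3, 7, 8, 10, 11, 13, 14}
|A +̂ A| = 10
(Reference bound: |A +̂ A| ≥ 2|A| - 3 for |A| ≥ 2, with |A| = 5 giving ≥ 7.)

|A +̂ A| = 10


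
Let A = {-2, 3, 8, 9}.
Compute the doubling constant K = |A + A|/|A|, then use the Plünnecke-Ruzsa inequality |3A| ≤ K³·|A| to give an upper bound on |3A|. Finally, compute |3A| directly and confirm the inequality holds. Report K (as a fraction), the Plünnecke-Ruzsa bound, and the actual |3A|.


|A| = 4.
Step 1: Compute A + A by enumerating all 16 pairs.
A + A = {-4, 1, 6, 7, 11, 12, 16, 17, 18}, so |A + A| = 9.
Step 2: Doubling constant K = |A + A|/|A| = 9/4 = 9/4 ≈ 2.2500.
Step 3: Plünnecke-Ruzsa gives |3A| ≤ K³·|A| = (2.2500)³ · 4 ≈ 45.5625.
Step 4: Compute 3A = A + A + A directly by enumerating all triples (a,b,c) ∈ A³; |3A| = 16.
Step 5: Check 16 ≤ 45.5625? Yes ✓.

K = 9/4, Plünnecke-Ruzsa bound K³|A| ≈ 45.5625, |3A| = 16, inequality holds.


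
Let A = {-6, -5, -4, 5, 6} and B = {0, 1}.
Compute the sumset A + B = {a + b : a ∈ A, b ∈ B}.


A + B = {a + b : a ∈ A, b ∈ B}.
Enumerate all |A|·|B| = 5·2 = 10 pairs (a, b) and collect distinct sums.
a = -6: -6+0=-6, -6+1=-5
a = -5: -5+0=-5, -5+1=-4
a = -4: -4+0=-4, -4+1=-3
a = 5: 5+0=5, 5+1=6
a = 6: 6+0=6, 6+1=7
Collecting distinct sums: A + B = {-6, -5, -4, -3, 5, 6, 7}
|A + B| = 7

A + B = {-6, -5, -4, -3, 5, 6, 7}


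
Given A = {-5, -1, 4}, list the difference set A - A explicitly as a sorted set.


A - A = {a - a' : a, a' ∈ A}.
Compute a - a' for each ordered pair (a, a'):
a = -5: -5--5=0, -5--1=-4, -5-4=-9
a = -1: -1--5=4, -1--1=0, -1-4=-5
a = 4: 4--5=9, 4--1=5, 4-4=0
Collecting distinct values (and noting 0 appears from a-a):
A - A = {-9, -5, -4, 0, 4, 5, 9}
|A - A| = 7

A - A = {-9, -5, -4, 0, 4, 5, 9}


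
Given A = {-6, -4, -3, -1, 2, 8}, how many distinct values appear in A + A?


A + A = {a + a' : a, a' ∈ A}; |A| = 6.
General bounds: 2|A| - 1 ≤ |A + A| ≤ |A|(|A|+1)/2, i.e. 11 ≤ |A + A| ≤ 21.
Lower bound 2|A|-1 is attained iff A is an arithmetic progression.
Enumerate sums a + a' for a ≤ a' (symmetric, so this suffices):
a = -6: -6+-6=-12, -6+-4=-10, -6+-3=-9, -6+-1=-7, -6+2=-4, -6+8=2
a = -4: -4+-4=-8, -4+-3=-7, -4+-1=-5, -4+2=-2, -4+8=4
a = -3: -3+-3=-6, -3+-1=-4, -3+2=-1, -3+8=5
a = -1: -1+-1=-2, -1+2=1, -1+8=7
a = 2: 2+2=4, 2+8=10
a = 8: 8+8=16
Distinct sums: {-12, -10, -9, -8, -7, -6, -5, -4, -2, -1, 1, 2, 4, 5, 7, 10, 16}
|A + A| = 17

|A + A| = 17


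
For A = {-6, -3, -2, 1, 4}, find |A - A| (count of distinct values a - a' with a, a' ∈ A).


A - A = {a - a' : a, a' ∈ A}; |A| = 5.
Bounds: 2|A|-1 ≤ |A - A| ≤ |A|² - |A| + 1, i.e. 9 ≤ |A - A| ≤ 21.
Note: 0 ∈ A - A always (from a - a). The set is symmetric: if d ∈ A - A then -d ∈ A - A.
Enumerate nonzero differences d = a - a' with a > a' (then include -d):
Positive differences: {1, 3, 4, 6, 7, 10}
Full difference set: {0} ∪ (positive diffs) ∪ (negative diffs).
|A - A| = 1 + 2·6 = 13 (matches direct enumeration: 13).

|A - A| = 13


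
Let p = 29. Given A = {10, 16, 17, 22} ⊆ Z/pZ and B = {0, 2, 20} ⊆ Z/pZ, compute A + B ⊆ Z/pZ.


Work in Z/29Z: reduce every sum a + b modulo 29.
Enumerate all 12 pairs:
a = 10: 10+0=10, 10+2=12, 10+20=1
a = 16: 16+0=16, 16+2=18, 16+20=7
a = 17: 17+0=17, 17+2=19, 17+20=8
a = 22: 22+0=22, 22+2=24, 22+20=13
Distinct residues collected: {1, 7, 8, 10, 12, 13, 16, 17, 18, 19, 22, 24}
|A + B| = 12 (out of 29 total residues).

A + B = {1, 7, 8, 10, 12, 13, 16, 17, 18, 19, 22, 24}


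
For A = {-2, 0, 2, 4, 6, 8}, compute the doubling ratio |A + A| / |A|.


|A| = 6.
Compute A + A by enumerating all 36 pairs.
A + A = {-4, -2, 0, 2, 4, 6, 8, 10, 12, 14, 16}, so |A + A| = 11.
K = |A + A| / |A| = 11/6 (already in lowest terms) ≈ 1.8333.
Reference: AP of size 6 gives K = 11/6 ≈ 1.8333; a fully generic set of size 6 gives K ≈ 3.5000.

|A| = 6, |A + A| = 11, K = 11/6.


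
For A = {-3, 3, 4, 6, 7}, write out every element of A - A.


A - A = {a - a' : a, a' ∈ A}.
Compute a - a' for each ordered pair (a, a'):
a = -3: -3--3=0, -3-3=-6, -3-4=-7, -3-6=-9, -3-7=-10
a = 3: 3--3=6, 3-3=0, 3-4=-1, 3-6=-3, 3-7=-4
a = 4: 4--3=7, 4-3=1, 4-4=0, 4-6=-2, 4-7=-3
a = 6: 6--3=9, 6-3=3, 6-4=2, 6-6=0, 6-7=-1
a = 7: 7--3=10, 7-3=4, 7-4=3, 7-6=1, 7-7=0
Collecting distinct values (and noting 0 appears from a-a):
A - A = {-10, -9, -7, -6, -4, -3, -2, -1, 0, 1, 2, 3, 4, 6, 7, 9, 10}
|A - A| = 17

A - A = {-10, -9, -7, -6, -4, -3, -2, -1, 0, 1, 2, 3, 4, 6, 7, 9, 10}


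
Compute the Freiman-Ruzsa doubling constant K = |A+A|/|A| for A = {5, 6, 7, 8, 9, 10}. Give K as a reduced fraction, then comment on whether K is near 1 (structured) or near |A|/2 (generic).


|A| = 6.
Compute A + A by enumerating all 36 pairs.
A + A = {10, 11, 12, 13, 14, 15, 16, 17, 18, 19, 20}, so |A + A| = 11.
K = |A + A| / |A| = 11/6 (already in lowest terms) ≈ 1.8333.
Reference: AP of size 6 gives K = 11/6 ≈ 1.8333; a fully generic set of size 6 gives K ≈ 3.5000.

|A| = 6, |A + A| = 11, K = 11/6.


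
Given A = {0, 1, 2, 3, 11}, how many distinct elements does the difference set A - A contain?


A - A = {a - a' : a, a' ∈ A}; |A| = 5.
Bounds: 2|A|-1 ≤ |A - A| ≤ |A|² - |A| + 1, i.e. 9 ≤ |A - A| ≤ 21.
Note: 0 ∈ A - A always (from a - a). The set is symmetric: if d ∈ A - A then -d ∈ A - A.
Enumerate nonzero differences d = a - a' with a > a' (then include -d):
Positive differences: {1, 2, 3, 8, 9, 10, 11}
Full difference set: {0} ∪ (positive diffs) ∪ (negative diffs).
|A - A| = 1 + 2·7 = 15 (matches direct enumeration: 15).

|A - A| = 15


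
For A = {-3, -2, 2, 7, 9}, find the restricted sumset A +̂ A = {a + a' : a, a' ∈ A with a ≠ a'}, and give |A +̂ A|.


Restricted sumset: A +̂ A = {a + a' : a ∈ A, a' ∈ A, a ≠ a'}.
Equivalently, take A + A and drop any sum 2a that is achievable ONLY as a + a for a ∈ A (i.e. sums representable only with equal summands).
Enumerate pairs (a, a') with a < a' (symmetric, so each unordered pair gives one sum; this covers all a ≠ a'):
  -3 + -2 = -5
  -3 + 2 = -1
  -3 + 7 = 4
  -3 + 9 = 6
  -2 + 2 = 0
  -2 + 7 = 5
  -2 + 9 = 7
  2 + 7 = 9
  2 + 9 = 11
  7 + 9 = 16
Collected distinct sums: {-5, -1, 0, 4, 5, 6, 7, 9, 11, 16}
|A +̂ A| = 10
(Reference bound: |A +̂ A| ≥ 2|A| - 3 for |A| ≥ 2, with |A| = 5 giving ≥ 7.)

|A +̂ A| = 10


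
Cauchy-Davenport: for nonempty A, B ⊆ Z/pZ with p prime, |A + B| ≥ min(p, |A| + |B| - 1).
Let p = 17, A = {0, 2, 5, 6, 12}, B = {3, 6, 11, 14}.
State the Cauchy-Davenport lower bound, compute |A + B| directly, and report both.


Cauchy-Davenport: |A + B| ≥ min(p, |A| + |B| - 1) for A, B nonempty in Z/pZ.
|A| = 5, |B| = 4, p = 17.
CD lower bound = min(17, 5 + 4 - 1) = min(17, 8) = 8.
Compute A + B mod 17 directly:
a = 0: 0+3=3, 0+6=6, 0+11=11, 0+14=14
a = 2: 2+3=5, 2+6=8, 2+11=13, 2+14=16
a = 5: 5+3=8, 5+6=11, 5+11=16, 5+14=2
a = 6: 6+3=9, 6+6=12, 6+11=0, 6+14=3
a = 12: 12+3=15, 12+6=1, 12+11=6, 12+14=9
A + B = {0, 1, 2, 3, 5, 6, 8, 9, 11, 12, 13, 14, 15, 16}, so |A + B| = 14.
Verify: 14 ≥ 8? Yes ✓.

CD lower bound = 8, actual |A + B| = 14.


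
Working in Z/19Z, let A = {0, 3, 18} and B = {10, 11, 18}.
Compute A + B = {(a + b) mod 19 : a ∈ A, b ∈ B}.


Work in Z/19Z: reduce every sum a + b modulo 19.
Enumerate all 9 pairs:
a = 0: 0+10=10, 0+11=11, 0+18=18
a = 3: 3+10=13, 3+11=14, 3+18=2
a = 18: 18+10=9, 18+11=10, 18+18=17
Distinct residues collected: {2, 9, 10, 11, 13, 14, 17, 18}
|A + B| = 8 (out of 19 total residues).

A + B = {2, 9, 10, 11, 13, 14, 17, 18}


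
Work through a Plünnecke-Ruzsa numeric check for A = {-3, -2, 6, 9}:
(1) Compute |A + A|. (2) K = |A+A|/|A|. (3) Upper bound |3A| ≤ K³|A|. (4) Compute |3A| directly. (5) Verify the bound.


|A| = 4.
Step 1: Compute A + A by enumerating all 16 pairs.
A + A = {-6, -5, -4, 3, 4, 6, 7, 12, 15, 18}, so |A + A| = 10.
Step 2: Doubling constant K = |A + A|/|A| = 10/4 = 10/4 ≈ 2.5000.
Step 3: Plünnecke-Ruzsa gives |3A| ≤ K³·|A| = (2.5000)³ · 4 ≈ 62.5000.
Step 4: Compute 3A = A + A + A directly by enumerating all triples (a,b,c) ∈ A³; |3A| = 20.
Step 5: Check 20 ≤ 62.5000? Yes ✓.

K = 10/4, Plünnecke-Ruzsa bound K³|A| ≈ 62.5000, |3A| = 20, inequality holds.


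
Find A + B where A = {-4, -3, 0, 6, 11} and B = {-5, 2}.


A + B = {a + b : a ∈ A, b ∈ B}.
Enumerate all |A|·|B| = 5·2 = 10 pairs (a, b) and collect distinct sums.
a = -4: -4+-5=-9, -4+2=-2
a = -3: -3+-5=-8, -3+2=-1
a = 0: 0+-5=-5, 0+2=2
a = 6: 6+-5=1, 6+2=8
a = 11: 11+-5=6, 11+2=13
Collecting distinct sums: A + B = {-9, -8, -5, -2, -1, 1, 2, 6, 8, 13}
|A + B| = 10

A + B = {-9, -8, -5, -2, -1, 1, 2, 6, 8, 13}


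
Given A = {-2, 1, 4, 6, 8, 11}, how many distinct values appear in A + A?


A + A = {a + a' : a, a' ∈ A}; |A| = 6.
General bounds: 2|A| - 1 ≤ |A + A| ≤ |A|(|A|+1)/2, i.e. 11 ≤ |A + A| ≤ 21.
Lower bound 2|A|-1 is attained iff A is an arithmetic progression.
Enumerate sums a + a' for a ≤ a' (symmetric, so this suffices):
a = -2: -2+-2=-4, -2+1=-1, -2+4=2, -2+6=4, -2+8=6, -2+11=9
a = 1: 1+1=2, 1+4=5, 1+6=7, 1+8=9, 1+11=12
a = 4: 4+4=8, 4+6=10, 4+8=12, 4+11=15
a = 6: 6+6=12, 6+8=14, 6+11=17
a = 8: 8+8=16, 8+11=19
a = 11: 11+11=22
Distinct sums: {-4, -1, 2, 4, 5, 6, 7, 8, 9, 10, 12, 14, 15, 16, 17, 19, 22}
|A + A| = 17

|A + A| = 17


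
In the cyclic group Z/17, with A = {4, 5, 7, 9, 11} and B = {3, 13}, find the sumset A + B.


Work in Z/17Z: reduce every sum a + b modulo 17.
Enumerate all 10 pairs:
a = 4: 4+3=7, 4+13=0
a = 5: 5+3=8, 5+13=1
a = 7: 7+3=10, 7+13=3
a = 9: 9+3=12, 9+13=5
a = 11: 11+3=14, 11+13=7
Distinct residues collected: {0, 1, 3, 5, 7, 8, 10, 12, 14}
|A + B| = 9 (out of 17 total residues).

A + B = {0, 1, 3, 5, 7, 8, 10, 12, 14}


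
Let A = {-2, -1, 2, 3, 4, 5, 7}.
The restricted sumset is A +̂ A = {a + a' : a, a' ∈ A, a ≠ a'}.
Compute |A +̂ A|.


Restricted sumset: A +̂ A = {a + a' : a ∈ A, a' ∈ A, a ≠ a'}.
Equivalently, take A + A and drop any sum 2a that is achievable ONLY as a + a for a ∈ A (i.e. sums representable only with equal summands).
Enumerate pairs (a, a') with a < a' (symmetric, so each unordered pair gives one sum; this covers all a ≠ a'):
  -2 + -1 = -3
  -2 + 2 = 0
  -2 + 3 = 1
  -2 + 4 = 2
  -2 + 5 = 3
  -2 + 7 = 5
  -1 + 2 = 1
  -1 + 3 = 2
  -1 + 4 = 3
  -1 + 5 = 4
  -1 + 7 = 6
  2 + 3 = 5
  2 + 4 = 6
  2 + 5 = 7
  2 + 7 = 9
  3 + 4 = 7
  3 + 5 = 8
  3 + 7 = 10
  4 + 5 = 9
  4 + 7 = 11
  5 + 7 = 12
Collected distinct sums: {-3, 0, 1, 2, 3, 4, 5, 6, 7, 8, 9, 10, 11, 12}
|A +̂ A| = 14
(Reference bound: |A +̂ A| ≥ 2|A| - 3 for |A| ≥ 2, with |A| = 7 giving ≥ 11.)

|A +̂ A| = 14


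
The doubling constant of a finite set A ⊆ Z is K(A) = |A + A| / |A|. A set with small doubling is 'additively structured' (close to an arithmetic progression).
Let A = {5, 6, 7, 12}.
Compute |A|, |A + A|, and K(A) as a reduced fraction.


|A| = 4.
Compute A + A by enumerating all 16 pairs.
A + A = {10, 11, 12, 13, 14, 17, 18, 19, 24}, so |A + A| = 9.
K = |A + A| / |A| = 9/4 (already in lowest terms) ≈ 2.2500.
Reference: AP of size 4 gives K = 7/4 ≈ 1.7500; a fully generic set of size 4 gives K ≈ 2.5000.

|A| = 4, |A + A| = 9, K = 9/4.


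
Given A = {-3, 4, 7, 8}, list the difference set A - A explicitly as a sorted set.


A - A = {a - a' : a, a' ∈ A}.
Compute a - a' for each ordered pair (a, a'):
a = -3: -3--3=0, -3-4=-7, -3-7=-10, -3-8=-11
a = 4: 4--3=7, 4-4=0, 4-7=-3, 4-8=-4
a = 7: 7--3=10, 7-4=3, 7-7=0, 7-8=-1
a = 8: 8--3=11, 8-4=4, 8-7=1, 8-8=0
Collecting distinct values (and noting 0 appears from a-a):
A - A = {-11, -10, -7, -4, -3, -1, 0, 1, 3, 4, 7, 10, 11}
|A - A| = 13

A - A = {-11, -10, -7, -4, -3, -1, 0, 1, 3, 4, 7, 10, 11}


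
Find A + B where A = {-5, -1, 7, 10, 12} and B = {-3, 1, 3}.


A + B = {a + b : a ∈ A, b ∈ B}.
Enumerate all |A|·|B| = 5·3 = 15 pairs (a, b) and collect distinct sums.
a = -5: -5+-3=-8, -5+1=-4, -5+3=-2
a = -1: -1+-3=-4, -1+1=0, -1+3=2
a = 7: 7+-3=4, 7+1=8, 7+3=10
a = 10: 10+-3=7, 10+1=11, 10+3=13
a = 12: 12+-3=9, 12+1=13, 12+3=15
Collecting distinct sums: A + B = {-8, -4, -2, 0, 2, 4, 7, 8, 9, 10, 11, 13, 15}
|A + B| = 13

A + B = {-8, -4, -2, 0, 2, 4, 7, 8, 9, 10, 11, 13, 15}


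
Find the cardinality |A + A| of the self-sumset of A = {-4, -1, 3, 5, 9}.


A + A = {a + a' : a, a' ∈ A}; |A| = 5.
General bounds: 2|A| - 1 ≤ |A + A| ≤ |A|(|A|+1)/2, i.e. 9 ≤ |A + A| ≤ 15.
Lower bound 2|A|-1 is attained iff A is an arithmetic progression.
Enumerate sums a + a' for a ≤ a' (symmetric, so this suffices):
a = -4: -4+-4=-8, -4+-1=-5, -4+3=-1, -4+5=1, -4+9=5
a = -1: -1+-1=-2, -1+3=2, -1+5=4, -1+9=8
a = 3: 3+3=6, 3+5=8, 3+9=12
a = 5: 5+5=10, 5+9=14
a = 9: 9+9=18
Distinct sums: {-8, -5, -2, -1, 1, 2, 4, 5, 6, 8, 10, 12, 14, 18}
|A + A| = 14

|A + A| = 14


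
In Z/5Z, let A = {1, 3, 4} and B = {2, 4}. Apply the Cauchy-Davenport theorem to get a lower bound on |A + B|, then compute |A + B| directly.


Cauchy-Davenport: |A + B| ≥ min(p, |A| + |B| - 1) for A, B nonempty in Z/pZ.
|A| = 3, |B| = 2, p = 5.
CD lower bound = min(5, 3 + 2 - 1) = min(5, 4) = 4.
Compute A + B mod 5 directly:
a = 1: 1+2=3, 1+4=0
a = 3: 3+2=0, 3+4=2
a = 4: 4+2=1, 4+4=3
A + B = {0, 1, 2, 3}, so |A + B| = 4.
Verify: 4 ≥ 4? Yes ✓.

CD lower bound = 4, actual |A + B| = 4.


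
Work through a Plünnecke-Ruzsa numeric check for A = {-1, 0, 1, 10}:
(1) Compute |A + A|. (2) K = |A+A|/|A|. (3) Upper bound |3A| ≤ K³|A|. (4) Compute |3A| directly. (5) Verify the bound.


|A| = 4.
Step 1: Compute A + A by enumerating all 16 pairs.
A + A = {-2, -1, 0, 1, 2, 9, 10, 11, 20}, so |A + A| = 9.
Step 2: Doubling constant K = |A + A|/|A| = 9/4 = 9/4 ≈ 2.2500.
Step 3: Plünnecke-Ruzsa gives |3A| ≤ K³·|A| = (2.2500)³ · 4 ≈ 45.5625.
Step 4: Compute 3A = A + A + A directly by enumerating all triples (a,b,c) ∈ A³; |3A| = 16.
Step 5: Check 16 ≤ 45.5625? Yes ✓.

K = 9/4, Plünnecke-Ruzsa bound K³|A| ≈ 45.5625, |3A| = 16, inequality holds.


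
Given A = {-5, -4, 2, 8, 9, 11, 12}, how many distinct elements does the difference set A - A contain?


A - A = {a - a' : a, a' ∈ A}; |A| = 7.
Bounds: 2|A|-1 ≤ |A - A| ≤ |A|² - |A| + 1, i.e. 13 ≤ |A - A| ≤ 43.
Note: 0 ∈ A - A always (from a - a). The set is symmetric: if d ∈ A - A then -d ∈ A - A.
Enumerate nonzero differences d = a - a' with a > a' (then include -d):
Positive differences: {1, 2, 3, 4, 6, 7, 9, 10, 12, 13, 14, 15, 16, 17}
Full difference set: {0} ∪ (positive diffs) ∪ (negative diffs).
|A - A| = 1 + 2·14 = 29 (matches direct enumeration: 29).

|A - A| = 29


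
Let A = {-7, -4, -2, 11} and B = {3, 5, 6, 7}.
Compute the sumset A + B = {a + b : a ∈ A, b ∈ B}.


A + B = {a + b : a ∈ A, b ∈ B}.
Enumerate all |A|·|B| = 4·4 = 16 pairs (a, b) and collect distinct sums.
a = -7: -7+3=-4, -7+5=-2, -7+6=-1, -7+7=0
a = -4: -4+3=-1, -4+5=1, -4+6=2, -4+7=3
a = -2: -2+3=1, -2+5=3, -2+6=4, -2+7=5
a = 11: 11+3=14, 11+5=16, 11+6=17, 11+7=18
Collecting distinct sums: A + B = {-4, -2, -1, 0, 1, 2, 3, 4, 5, 14, 16, 17, 18}
|A + B| = 13

A + B = {-4, -2, -1, 0, 1, 2, 3, 4, 5, 14, 16, 17, 18}


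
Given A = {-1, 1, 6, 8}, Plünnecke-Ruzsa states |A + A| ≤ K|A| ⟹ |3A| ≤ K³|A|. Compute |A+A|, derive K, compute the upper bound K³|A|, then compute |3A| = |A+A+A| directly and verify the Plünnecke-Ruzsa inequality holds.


|A| = 4.
Step 1: Compute A + A by enumerating all 16 pairs.
A + A = {-2, 0, 2, 5, 7, 9, 12, 14, 16}, so |A + A| = 9.
Step 2: Doubling constant K = |A + A|/|A| = 9/4 = 9/4 ≈ 2.2500.
Step 3: Plünnecke-Ruzsa gives |3A| ≤ K³·|A| = (2.2500)³ · 4 ≈ 45.5625.
Step 4: Compute 3A = A + A + A directly by enumerating all triples (a,b,c) ∈ A³; |3A| = 16.
Step 5: Check 16 ≤ 45.5625? Yes ✓.

K = 9/4, Plünnecke-Ruzsa bound K³|A| ≈ 45.5625, |3A| = 16, inequality holds.


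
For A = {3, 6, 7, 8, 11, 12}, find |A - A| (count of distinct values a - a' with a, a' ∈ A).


A - A = {a - a' : a, a' ∈ A}; |A| = 6.
Bounds: 2|A|-1 ≤ |A - A| ≤ |A|² - |A| + 1, i.e. 11 ≤ |A - A| ≤ 31.
Note: 0 ∈ A - A always (from a - a). The set is symmetric: if d ∈ A - A then -d ∈ A - A.
Enumerate nonzero differences d = a - a' with a > a' (then include -d):
Positive differences: {1, 2, 3, 4, 5, 6, 8, 9}
Full difference set: {0} ∪ (positive diffs) ∪ (negative diffs).
|A - A| = 1 + 2·8 = 17 (matches direct enumeration: 17).

|A - A| = 17


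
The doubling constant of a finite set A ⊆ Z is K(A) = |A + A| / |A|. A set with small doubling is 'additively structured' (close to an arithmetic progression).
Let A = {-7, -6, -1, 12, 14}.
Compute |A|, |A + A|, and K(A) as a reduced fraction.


|A| = 5.
Compute A + A by enumerating all 25 pairs.
A + A = {-14, -13, -12, -8, -7, -2, 5, 6, 7, 8, 11, 13, 24, 26, 28}, so |A + A| = 15.
K = |A + A| / |A| = 15/5 = 3/1 ≈ 3.0000.
Reference: AP of size 5 gives K = 9/5 ≈ 1.8000; a fully generic set of size 5 gives K ≈ 3.0000.

|A| = 5, |A + A| = 15, K = 15/5 = 3/1.


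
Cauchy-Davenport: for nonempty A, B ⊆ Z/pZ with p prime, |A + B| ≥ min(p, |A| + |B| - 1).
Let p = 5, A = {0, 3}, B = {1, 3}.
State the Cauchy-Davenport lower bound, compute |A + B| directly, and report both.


Cauchy-Davenport: |A + B| ≥ min(p, |A| + |B| - 1) for A, B nonempty in Z/pZ.
|A| = 2, |B| = 2, p = 5.
CD lower bound = min(5, 2 + 2 - 1) = min(5, 3) = 3.
Compute A + B mod 5 directly:
a = 0: 0+1=1, 0+3=3
a = 3: 3+1=4, 3+3=1
A + B = {1, 3, 4}, so |A + B| = 3.
Verify: 3 ≥ 3? Yes ✓.

CD lower bound = 3, actual |A + B| = 3.


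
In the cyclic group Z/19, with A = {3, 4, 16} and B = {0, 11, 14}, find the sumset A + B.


Work in Z/19Z: reduce every sum a + b modulo 19.
Enumerate all 9 pairs:
a = 3: 3+0=3, 3+11=14, 3+14=17
a = 4: 4+0=4, 4+11=15, 4+14=18
a = 16: 16+0=16, 16+11=8, 16+14=11
Distinct residues collected: {3, 4, 8, 11, 14, 15, 16, 17, 18}
|A + B| = 9 (out of 19 total residues).

A + B = {3, 4, 8, 11, 14, 15, 16, 17, 18}


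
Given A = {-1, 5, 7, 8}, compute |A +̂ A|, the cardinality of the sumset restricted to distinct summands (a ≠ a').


Restricted sumset: A +̂ A = {a + a' : a ∈ A, a' ∈ A, a ≠ a'}.
Equivalently, take A + A and drop any sum 2a that is achievable ONLY as a + a for a ∈ A (i.e. sums representable only with equal summands).
Enumerate pairs (a, a') with a < a' (symmetric, so each unordered pair gives one sum; this covers all a ≠ a'):
  -1 + 5 = 4
  -1 + 7 = 6
  -1 + 8 = 7
  5 + 7 = 12
  5 + 8 = 13
  7 + 8 = 15
Collected distinct sums: {4, 6, 7, 12, 13, 15}
|A +̂ A| = 6
(Reference bound: |A +̂ A| ≥ 2|A| - 3 for |A| ≥ 2, with |A| = 4 giving ≥ 5.)

|A +̂ A| = 6


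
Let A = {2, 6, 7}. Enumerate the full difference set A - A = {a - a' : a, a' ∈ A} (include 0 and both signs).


A - A = {a - a' : a, a' ∈ A}.
Compute a - a' for each ordered pair (a, a'):
a = 2: 2-2=0, 2-6=-4, 2-7=-5
a = 6: 6-2=4, 6-6=0, 6-7=-1
a = 7: 7-2=5, 7-6=1, 7-7=0
Collecting distinct values (and noting 0 appears from a-a):
A - A = {-5, -4, -1, 0, 1, 4, 5}
|A - A| = 7

A - A = {-5, -4, -1, 0, 1, 4, 5}


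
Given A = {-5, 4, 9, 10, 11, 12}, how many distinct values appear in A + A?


A + A = {a + a' : a, a' ∈ A}; |A| = 6.
General bounds: 2|A| - 1 ≤ |A + A| ≤ |A|(|A|+1)/2, i.e. 11 ≤ |A + A| ≤ 21.
Lower bound 2|A|-1 is attained iff A is an arithmetic progression.
Enumerate sums a + a' for a ≤ a' (symmetric, so this suffices):
a = -5: -5+-5=-10, -5+4=-1, -5+9=4, -5+10=5, -5+11=6, -5+12=7
a = 4: 4+4=8, 4+9=13, 4+10=14, 4+11=15, 4+12=16
a = 9: 9+9=18, 9+10=19, 9+11=20, 9+12=21
a = 10: 10+10=20, 10+11=21, 10+12=22
a = 11: 11+11=22, 11+12=23
a = 12: 12+12=24
Distinct sums: {-10, -1, 4, 5, 6, 7, 8, 13, 14, 15, 16, 18, 19, 20, 21, 22, 23, 24}
|A + A| = 18

|A + A| = 18


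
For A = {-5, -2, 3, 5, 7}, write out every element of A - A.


A - A = {a - a' : a, a' ∈ A}.
Compute a - a' for each ordered pair (a, a'):
a = -5: -5--5=0, -5--2=-3, -5-3=-8, -5-5=-10, -5-7=-12
a = -2: -2--5=3, -2--2=0, -2-3=-5, -2-5=-7, -2-7=-9
a = 3: 3--5=8, 3--2=5, 3-3=0, 3-5=-2, 3-7=-4
a = 5: 5--5=10, 5--2=7, 5-3=2, 5-5=0, 5-7=-2
a = 7: 7--5=12, 7--2=9, 7-3=4, 7-5=2, 7-7=0
Collecting distinct values (and noting 0 appears from a-a):
A - A = {-12, -10, -9, -8, -7, -5, -4, -3, -2, 0, 2, 3, 4, 5, 7, 8, 9, 10, 12}
|A - A| = 19

A - A = {-12, -10, -9, -8, -7, -5, -4, -3, -2, 0, 2, 3, 4, 5, 7, 8, 9, 10, 12}


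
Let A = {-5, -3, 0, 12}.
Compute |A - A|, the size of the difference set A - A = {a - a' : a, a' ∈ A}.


A - A = {a - a' : a, a' ∈ A}; |A| = 4.
Bounds: 2|A|-1 ≤ |A - A| ≤ |A|² - |A| + 1, i.e. 7 ≤ |A - A| ≤ 13.
Note: 0 ∈ A - A always (from a - a). The set is symmetric: if d ∈ A - A then -d ∈ A - A.
Enumerate nonzero differences d = a - a' with a > a' (then include -d):
Positive differences: {2, 3, 5, 12, 15, 17}
Full difference set: {0} ∪ (positive diffs) ∪ (negative diffs).
|A - A| = 1 + 2·6 = 13 (matches direct enumeration: 13).

|A - A| = 13


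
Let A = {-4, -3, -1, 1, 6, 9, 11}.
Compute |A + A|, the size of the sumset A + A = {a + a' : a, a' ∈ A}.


A + A = {a + a' : a, a' ∈ A}; |A| = 7.
General bounds: 2|A| - 1 ≤ |A + A| ≤ |A|(|A|+1)/2, i.e. 13 ≤ |A + A| ≤ 28.
Lower bound 2|A|-1 is attained iff A is an arithmetic progression.
Enumerate sums a + a' for a ≤ a' (symmetric, so this suffices):
a = -4: -4+-4=-8, -4+-3=-7, -4+-1=-5, -4+1=-3, -4+6=2, -4+9=5, -4+11=7
a = -3: -3+-3=-6, -3+-1=-4, -3+1=-2, -3+6=3, -3+9=6, -3+11=8
a = -1: -1+-1=-2, -1+1=0, -1+6=5, -1+9=8, -1+11=10
a = 1: 1+1=2, 1+6=7, 1+9=10, 1+11=12
a = 6: 6+6=12, 6+9=15, 6+11=17
a = 9: 9+9=18, 9+11=20
a = 11: 11+11=22
Distinct sums: {-8, -7, -6, -5, -4, -3, -2, 0, 2, 3, 5, 6, 7, 8, 10, 12, 15, 17, 18, 20, 22}
|A + A| = 21

|A + A| = 21


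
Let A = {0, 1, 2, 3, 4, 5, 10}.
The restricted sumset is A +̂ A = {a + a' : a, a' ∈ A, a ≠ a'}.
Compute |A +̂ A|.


Restricted sumset: A +̂ A = {a + a' : a ∈ A, a' ∈ A, a ≠ a'}.
Equivalently, take A + A and drop any sum 2a that is achievable ONLY as a + a for a ∈ A (i.e. sums representable only with equal summands).
Enumerate pairs (a, a') with a < a' (symmetric, so each unordered pair gives one sum; this covers all a ≠ a'):
  0 + 1 = 1
  0 + 2 = 2
  0 + 3 = 3
  0 + 4 = 4
  0 + 5 = 5
  0 + 10 = 10
  1 + 2 = 3
  1 + 3 = 4
  1 + 4 = 5
  1 + 5 = 6
  1 + 10 = 11
  2 + 3 = 5
  2 + 4 = 6
  2 + 5 = 7
  2 + 10 = 12
  3 + 4 = 7
  3 + 5 = 8
  3 + 10 = 13
  4 + 5 = 9
  4 + 10 = 14
  5 + 10 = 15
Collected distinct sums: {1, 2, 3, 4, 5, 6, 7, 8, 9, 10, 11, 12, 13, 14, 15}
|A +̂ A| = 15
(Reference bound: |A +̂ A| ≥ 2|A| - 3 for |A| ≥ 2, with |A| = 7 giving ≥ 11.)

|A +̂ A| = 15


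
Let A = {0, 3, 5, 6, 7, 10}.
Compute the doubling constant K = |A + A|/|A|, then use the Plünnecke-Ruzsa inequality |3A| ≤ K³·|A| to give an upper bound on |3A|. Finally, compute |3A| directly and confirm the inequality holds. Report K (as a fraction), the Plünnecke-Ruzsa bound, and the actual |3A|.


|A| = 6.
Step 1: Compute A + A by enumerating all 36 pairs.
A + A = {0, 3, 5, 6, 7, 8, 9, 10, 11, 12, 13, 14, 15, 16, 17, 20}, so |A + A| = 16.
Step 2: Doubling constant K = |A + A|/|A| = 16/6 = 16/6 ≈ 2.6667.
Step 3: Plünnecke-Ruzsa gives |3A| ≤ K³·|A| = (2.6667)³ · 6 ≈ 113.7778.
Step 4: Compute 3A = A + A + A directly by enumerating all triples (a,b,c) ∈ A³; |3A| = 26.
Step 5: Check 26 ≤ 113.7778? Yes ✓.

K = 16/6, Plünnecke-Ruzsa bound K³|A| ≈ 113.7778, |3A| = 26, inequality holds.


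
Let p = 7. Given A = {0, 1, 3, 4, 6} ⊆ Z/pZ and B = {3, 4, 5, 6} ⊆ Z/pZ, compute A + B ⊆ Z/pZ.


Work in Z/7Z: reduce every sum a + b modulo 7.
Enumerate all 20 pairs:
a = 0: 0+3=3, 0+4=4, 0+5=5, 0+6=6
a = 1: 1+3=4, 1+4=5, 1+5=6, 1+6=0
a = 3: 3+3=6, 3+4=0, 3+5=1, 3+6=2
a = 4: 4+3=0, 4+4=1, 4+5=2, 4+6=3
a = 6: 6+3=2, 6+4=3, 6+5=4, 6+6=5
Distinct residues collected: {0, 1, 2, 3, 4, 5, 6}
|A + B| = 7 (out of 7 total residues).

A + B = {0, 1, 2, 3, 4, 5, 6}


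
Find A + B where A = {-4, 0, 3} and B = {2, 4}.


A + B = {a + b : a ∈ A, b ∈ B}.
Enumerate all |A|·|B| = 3·2 = 6 pairs (a, b) and collect distinct sums.
a = -4: -4+2=-2, -4+4=0
a = 0: 0+2=2, 0+4=4
a = 3: 3+2=5, 3+4=7
Collecting distinct sums: A + B = {-2, 0, 2, 4, 5, 7}
|A + B| = 6

A + B = {-2, 0, 2, 4, 5, 7}


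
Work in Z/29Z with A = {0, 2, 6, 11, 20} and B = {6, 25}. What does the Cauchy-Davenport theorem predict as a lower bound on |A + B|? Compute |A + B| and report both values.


Cauchy-Davenport: |A + B| ≥ min(p, |A| + |B| - 1) for A, B nonempty in Z/pZ.
|A| = 5, |B| = 2, p = 29.
CD lower bound = min(29, 5 + 2 - 1) = min(29, 6) = 6.
Compute A + B mod 29 directly:
a = 0: 0+6=6, 0+25=25
a = 2: 2+6=8, 2+25=27
a = 6: 6+6=12, 6+25=2
a = 11: 11+6=17, 11+25=7
a = 20: 20+6=26, 20+25=16
A + B = {2, 6, 7, 8, 12, 16, 17, 25, 26, 27}, so |A + B| = 10.
Verify: 10 ≥ 6? Yes ✓.

CD lower bound = 6, actual |A + B| = 10.


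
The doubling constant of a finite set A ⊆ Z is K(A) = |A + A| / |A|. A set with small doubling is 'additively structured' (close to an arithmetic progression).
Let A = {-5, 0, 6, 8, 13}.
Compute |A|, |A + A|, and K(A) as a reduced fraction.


|A| = 5.
Compute A + A by enumerating all 25 pairs.
A + A = {-10, -5, 0, 1, 3, 6, 8, 12, 13, 14, 16, 19, 21, 26}, so |A + A| = 14.
K = |A + A| / |A| = 14/5 (already in lowest terms) ≈ 2.8000.
Reference: AP of size 5 gives K = 9/5 ≈ 1.8000; a fully generic set of size 5 gives K ≈ 3.0000.

|A| = 5, |A + A| = 14, K = 14/5.


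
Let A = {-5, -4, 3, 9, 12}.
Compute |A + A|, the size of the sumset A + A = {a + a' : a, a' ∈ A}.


A + A = {a + a' : a, a' ∈ A}; |A| = 5.
General bounds: 2|A| - 1 ≤ |A + A| ≤ |A|(|A|+1)/2, i.e. 9 ≤ |A + A| ≤ 15.
Lower bound 2|A|-1 is attained iff A is an arithmetic progression.
Enumerate sums a + a' for a ≤ a' (symmetric, so this suffices):
a = -5: -5+-5=-10, -5+-4=-9, -5+3=-2, -5+9=4, -5+12=7
a = -4: -4+-4=-8, -4+3=-1, -4+9=5, -4+12=8
a = 3: 3+3=6, 3+9=12, 3+12=15
a = 9: 9+9=18, 9+12=21
a = 12: 12+12=24
Distinct sums: {-10, -9, -8, -2, -1, 4, 5, 6, 7, 8, 12, 15, 18, 21, 24}
|A + A| = 15

|A + A| = 15


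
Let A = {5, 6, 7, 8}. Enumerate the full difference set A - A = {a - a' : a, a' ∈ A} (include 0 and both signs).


A - A = {a - a' : a, a' ∈ A}.
Compute a - a' for each ordered pair (a, a'):
a = 5: 5-5=0, 5-6=-1, 5-7=-2, 5-8=-3
a = 6: 6-5=1, 6-6=0, 6-7=-1, 6-8=-2
a = 7: 7-5=2, 7-6=1, 7-7=0, 7-8=-1
a = 8: 8-5=3, 8-6=2, 8-7=1, 8-8=0
Collecting distinct values (and noting 0 appears from a-a):
A - A = {-3, -2, -1, 0, 1, 2, 3}
|A - A| = 7

A - A = {-3, -2, -1, 0, 1, 2, 3}


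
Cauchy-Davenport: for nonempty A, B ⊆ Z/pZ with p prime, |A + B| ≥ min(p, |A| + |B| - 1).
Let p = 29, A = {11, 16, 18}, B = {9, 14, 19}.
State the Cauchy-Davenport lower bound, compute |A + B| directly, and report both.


Cauchy-Davenport: |A + B| ≥ min(p, |A| + |B| - 1) for A, B nonempty in Z/pZ.
|A| = 3, |B| = 3, p = 29.
CD lower bound = min(29, 3 + 3 - 1) = min(29, 5) = 5.
Compute A + B mod 29 directly:
a = 11: 11+9=20, 11+14=25, 11+19=1
a = 16: 16+9=25, 16+14=1, 16+19=6
a = 18: 18+9=27, 18+14=3, 18+19=8
A + B = {1, 3, 6, 8, 20, 25, 27}, so |A + B| = 7.
Verify: 7 ≥ 5? Yes ✓.

CD lower bound = 5, actual |A + B| = 7.


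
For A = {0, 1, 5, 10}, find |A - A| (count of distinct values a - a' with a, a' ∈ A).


A - A = {a - a' : a, a' ∈ A}; |A| = 4.
Bounds: 2|A|-1 ≤ |A - A| ≤ |A|² - |A| + 1, i.e. 7 ≤ |A - A| ≤ 13.
Note: 0 ∈ A - A always (from a - a). The set is symmetric: if d ∈ A - A then -d ∈ A - A.
Enumerate nonzero differences d = a - a' with a > a' (then include -d):
Positive differences: {1, 4, 5, 9, 10}
Full difference set: {0} ∪ (positive diffs) ∪ (negative diffs).
|A - A| = 1 + 2·5 = 11 (matches direct enumeration: 11).

|A - A| = 11


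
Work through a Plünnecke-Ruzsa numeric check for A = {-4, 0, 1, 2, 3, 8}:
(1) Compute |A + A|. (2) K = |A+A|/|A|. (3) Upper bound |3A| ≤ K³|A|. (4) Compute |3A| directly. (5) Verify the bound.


|A| = 6.
Step 1: Compute A + A by enumerating all 36 pairs.
A + A = {-8, -4, -3, -2, -1, 0, 1, 2, 3, 4, 5, 6, 8, 9, 10, 11, 16}, so |A + A| = 17.
Step 2: Doubling constant K = |A + A|/|A| = 17/6 = 17/6 ≈ 2.8333.
Step 3: Plünnecke-Ruzsa gives |3A| ≤ K³·|A| = (2.8333)³ · 6 ≈ 136.4722.
Step 4: Compute 3A = A + A + A directly by enumerating all triples (a,b,c) ∈ A³; |3A| = 29.
Step 5: Check 29 ≤ 136.4722? Yes ✓.

K = 17/6, Plünnecke-Ruzsa bound K³|A| ≈ 136.4722, |3A| = 29, inequality holds.


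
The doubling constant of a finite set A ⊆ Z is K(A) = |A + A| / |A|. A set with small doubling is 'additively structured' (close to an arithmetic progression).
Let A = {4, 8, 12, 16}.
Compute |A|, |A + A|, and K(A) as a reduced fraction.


|A| = 4.
Compute A + A by enumerating all 16 pairs.
A + A = {8, 12, 16, 20, 24, 28, 32}, so |A + A| = 7.
K = |A + A| / |A| = 7/4 (already in lowest terms) ≈ 1.7500.
Reference: AP of size 4 gives K = 7/4 ≈ 1.7500; a fully generic set of size 4 gives K ≈ 2.5000.

|A| = 4, |A + A| = 7, K = 7/4.


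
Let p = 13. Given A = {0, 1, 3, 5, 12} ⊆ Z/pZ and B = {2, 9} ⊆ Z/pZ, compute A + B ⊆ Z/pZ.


Work in Z/13Z: reduce every sum a + b modulo 13.
Enumerate all 10 pairs:
a = 0: 0+2=2, 0+9=9
a = 1: 1+2=3, 1+9=10
a = 3: 3+2=5, 3+9=12
a = 5: 5+2=7, 5+9=1
a = 12: 12+2=1, 12+9=8
Distinct residues collected: {1, 2, 3, 5, 7, 8, 9, 10, 12}
|A + B| = 9 (out of 13 total residues).

A + B = {1, 2, 3, 5, 7, 8, 9, 10, 12}


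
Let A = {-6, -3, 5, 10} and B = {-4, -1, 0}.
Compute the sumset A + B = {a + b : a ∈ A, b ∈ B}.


A + B = {a + b : a ∈ A, b ∈ B}.
Enumerate all |A|·|B| = 4·3 = 12 pairs (a, b) and collect distinct sums.
a = -6: -6+-4=-10, -6+-1=-7, -6+0=-6
a = -3: -3+-4=-7, -3+-1=-4, -3+0=-3
a = 5: 5+-4=1, 5+-1=4, 5+0=5
a = 10: 10+-4=6, 10+-1=9, 10+0=10
Collecting distinct sums: A + B = {-10, -7, -6, -4, -3, 1, 4, 5, 6, 9, 10}
|A + B| = 11

A + B = {-10, -7, -6, -4, -3, 1, 4, 5, 6, 9, 10}


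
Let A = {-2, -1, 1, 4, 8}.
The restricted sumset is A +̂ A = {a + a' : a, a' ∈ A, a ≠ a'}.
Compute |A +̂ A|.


Restricted sumset: A +̂ A = {a + a' : a ∈ A, a' ∈ A, a ≠ a'}.
Equivalently, take A + A and drop any sum 2a that is achievable ONLY as a + a for a ∈ A (i.e. sums representable only with equal summands).
Enumerate pairs (a, a') with a < a' (symmetric, so each unordered pair gives one sum; this covers all a ≠ a'):
  -2 + -1 = -3
  -2 + 1 = -1
  -2 + 4 = 2
  -2 + 8 = 6
  -1 + 1 = 0
  -1 + 4 = 3
  -1 + 8 = 7
  1 + 4 = 5
  1 + 8 = 9
  4 + 8 = 12
Collected distinct sums: {-3, -1, 0, 2, 3, 5, 6, 7, 9, 12}
|A +̂ A| = 10
(Reference bound: |A +̂ A| ≥ 2|A| - 3 for |A| ≥ 2, with |A| = 5 giving ≥ 7.)

|A +̂ A| = 10


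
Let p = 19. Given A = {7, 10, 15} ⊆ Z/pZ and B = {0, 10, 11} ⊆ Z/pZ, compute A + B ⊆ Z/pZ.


Work in Z/19Z: reduce every sum a + b modulo 19.
Enumerate all 9 pairs:
a = 7: 7+0=7, 7+10=17, 7+11=18
a = 10: 10+0=10, 10+10=1, 10+11=2
a = 15: 15+0=15, 15+10=6, 15+11=7
Distinct residues collected: {1, 2, 6, 7, 10, 15, 17, 18}
|A + B| = 8 (out of 19 total residues).

A + B = {1, 2, 6, 7, 10, 15, 17, 18}


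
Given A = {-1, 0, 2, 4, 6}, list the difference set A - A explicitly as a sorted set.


A - A = {a - a' : a, a' ∈ A}.
Compute a - a' for each ordered pair (a, a'):
a = -1: -1--1=0, -1-0=-1, -1-2=-3, -1-4=-5, -1-6=-7
a = 0: 0--1=1, 0-0=0, 0-2=-2, 0-4=-4, 0-6=-6
a = 2: 2--1=3, 2-0=2, 2-2=0, 2-4=-2, 2-6=-4
a = 4: 4--1=5, 4-0=4, 4-2=2, 4-4=0, 4-6=-2
a = 6: 6--1=7, 6-0=6, 6-2=4, 6-4=2, 6-6=0
Collecting distinct values (and noting 0 appears from a-a):
A - A = {-7, -6, -5, -4, -3, -2, -1, 0, 1, 2, 3, 4, 5, 6, 7}
|A - A| = 15

A - A = {-7, -6, -5, -4, -3, -2, -1, 0, 1, 2, 3, 4, 5, 6, 7}


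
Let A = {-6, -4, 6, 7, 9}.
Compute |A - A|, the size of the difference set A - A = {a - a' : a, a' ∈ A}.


A - A = {a - a' : a, a' ∈ A}; |A| = 5.
Bounds: 2|A|-1 ≤ |A - A| ≤ |A|² - |A| + 1, i.e. 9 ≤ |A - A| ≤ 21.
Note: 0 ∈ A - A always (from a - a). The set is symmetric: if d ∈ A - A then -d ∈ A - A.
Enumerate nonzero differences d = a - a' with a > a' (then include -d):
Positive differences: {1, 2, 3, 10, 11, 12, 13, 15}
Full difference set: {0} ∪ (positive diffs) ∪ (negative diffs).
|A - A| = 1 + 2·8 = 17 (matches direct enumeration: 17).

|A - A| = 17


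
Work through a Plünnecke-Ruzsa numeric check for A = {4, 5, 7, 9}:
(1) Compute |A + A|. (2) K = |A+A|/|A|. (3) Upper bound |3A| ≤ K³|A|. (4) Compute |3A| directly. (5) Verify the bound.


|A| = 4.
Step 1: Compute A + A by enumerating all 16 pairs.
A + A = {8, 9, 10, 11, 12, 13, 14, 16, 18}, so |A + A| = 9.
Step 2: Doubling constant K = |A + A|/|A| = 9/4 = 9/4 ≈ 2.2500.
Step 3: Plünnecke-Ruzsa gives |3A| ≤ K³·|A| = (2.2500)³ · 4 ≈ 45.5625.
Step 4: Compute 3A = A + A + A directly by enumerating all triples (a,b,c) ∈ A³; |3A| = 14.
Step 5: Check 14 ≤ 45.5625? Yes ✓.

K = 9/4, Plünnecke-Ruzsa bound K³|A| ≈ 45.5625, |3A| = 14, inequality holds.


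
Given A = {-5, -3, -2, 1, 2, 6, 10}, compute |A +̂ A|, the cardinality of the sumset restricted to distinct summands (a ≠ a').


Restricted sumset: A +̂ A = {a + a' : a ∈ A, a' ∈ A, a ≠ a'}.
Equivalently, take A + A and drop any sum 2a that is achievable ONLY as a + a for a ∈ A (i.e. sums representable only with equal summands).
Enumerate pairs (a, a') with a < a' (symmetric, so each unordered pair gives one sum; this covers all a ≠ a'):
  -5 + -3 = -8
  -5 + -2 = -7
  -5 + 1 = -4
  -5 + 2 = -3
  -5 + 6 = 1
  -5 + 10 = 5
  -3 + -2 = -5
  -3 + 1 = -2
  -3 + 2 = -1
  -3 + 6 = 3
  -3 + 10 = 7
  -2 + 1 = -1
  -2 + 2 = 0
  -2 + 6 = 4
  -2 + 10 = 8
  1 + 2 = 3
  1 + 6 = 7
  1 + 10 = 11
  2 + 6 = 8
  2 + 10 = 12
  6 + 10 = 16
Collected distinct sums: {-8, -7, -5, -4, -3, -2, -1, 0, 1, 3, 4, 5, 7, 8, 11, 12, 16}
|A +̂ A| = 17
(Reference bound: |A +̂ A| ≥ 2|A| - 3 for |A| ≥ 2, with |A| = 7 giving ≥ 11.)

|A +̂ A| = 17


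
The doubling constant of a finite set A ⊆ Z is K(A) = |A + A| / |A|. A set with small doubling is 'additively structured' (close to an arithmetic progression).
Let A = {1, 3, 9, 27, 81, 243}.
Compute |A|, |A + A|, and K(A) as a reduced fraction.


|A| = 6.
Compute A + A by enumerating all 36 pairs.
A + A = {2, 4, 6, 10, 12, 18, 28, 30, 36, 54, 82, 84, 90, 108, 162, 244, 246, 252, 270, 324, 486}, so |A + A| = 21.
K = |A + A| / |A| = 21/6 = 7/2 ≈ 3.5000.
Reference: AP of size 6 gives K = 11/6 ≈ 1.8333; a fully generic set of size 6 gives K ≈ 3.5000.

|A| = 6, |A + A| = 21, K = 21/6 = 7/2.


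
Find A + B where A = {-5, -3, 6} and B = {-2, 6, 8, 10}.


A + B = {a + b : a ∈ A, b ∈ B}.
Enumerate all |A|·|B| = 3·4 = 12 pairs (a, b) and collect distinct sums.
a = -5: -5+-2=-7, -5+6=1, -5+8=3, -5+10=5
a = -3: -3+-2=-5, -3+6=3, -3+8=5, -3+10=7
a = 6: 6+-2=4, 6+6=12, 6+8=14, 6+10=16
Collecting distinct sums: A + B = {-7, -5, 1, 3, 4, 5, 7, 12, 14, 16}
|A + B| = 10

A + B = {-7, -5, 1, 3, 4, 5, 7, 12, 14, 16}


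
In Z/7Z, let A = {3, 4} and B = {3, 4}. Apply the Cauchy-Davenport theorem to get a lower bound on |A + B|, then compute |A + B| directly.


Cauchy-Davenport: |A + B| ≥ min(p, |A| + |B| - 1) for A, B nonempty in Z/pZ.
|A| = 2, |B| = 2, p = 7.
CD lower bound = min(7, 2 + 2 - 1) = min(7, 3) = 3.
Compute A + B mod 7 directly:
a = 3: 3+3=6, 3+4=0
a = 4: 4+3=0, 4+4=1
A + B = {0, 1, 6}, so |A + B| = 3.
Verify: 3 ≥ 3? Yes ✓.

CD lower bound = 3, actual |A + B| = 3.


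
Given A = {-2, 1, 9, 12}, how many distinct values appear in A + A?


A + A = {a + a' : a, a' ∈ A}; |A| = 4.
General bounds: 2|A| - 1 ≤ |A + A| ≤ |A|(|A|+1)/2, i.e. 7 ≤ |A + A| ≤ 10.
Lower bound 2|A|-1 is attained iff A is an arithmetic progression.
Enumerate sums a + a' for a ≤ a' (symmetric, so this suffices):
a = -2: -2+-2=-4, -2+1=-1, -2+9=7, -2+12=10
a = 1: 1+1=2, 1+9=10, 1+12=13
a = 9: 9+9=18, 9+12=21
a = 12: 12+12=24
Distinct sums: {-4, -1, 2, 7, 10, 13, 18, 21, 24}
|A + A| = 9

|A + A| = 9


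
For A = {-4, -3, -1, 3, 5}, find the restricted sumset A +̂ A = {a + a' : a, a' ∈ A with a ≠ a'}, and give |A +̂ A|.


Restricted sumset: A +̂ A = {a + a' : a ∈ A, a' ∈ A, a ≠ a'}.
Equivalently, take A + A and drop any sum 2a that is achievable ONLY as a + a for a ∈ A (i.e. sums representable only with equal summands).
Enumerate pairs (a, a') with a < a' (symmetric, so each unordered pair gives one sum; this covers all a ≠ a'):
  -4 + -3 = -7
  -4 + -1 = -5
  -4 + 3 = -1
  -4 + 5 = 1
  -3 + -1 = -4
  -3 + 3 = 0
  -3 + 5 = 2
  -1 + 3 = 2
  -1 + 5 = 4
  3 + 5 = 8
Collected distinct sums: {-7, -5, -4, -1, 0, 1, 2, 4, 8}
|A +̂ A| = 9
(Reference bound: |A +̂ A| ≥ 2|A| - 3 for |A| ≥ 2, with |A| = 5 giving ≥ 7.)

|A +̂ A| = 9


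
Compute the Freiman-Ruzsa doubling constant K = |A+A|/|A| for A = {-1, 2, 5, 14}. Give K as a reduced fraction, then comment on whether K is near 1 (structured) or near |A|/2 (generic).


|A| = 4.
Compute A + A by enumerating all 16 pairs.
A + A = {-2, 1, 4, 7, 10, 13, 16, 19, 28}, so |A + A| = 9.
K = |A + A| / |A| = 9/4 (already in lowest terms) ≈ 2.2500.
Reference: AP of size 4 gives K = 7/4 ≈ 1.7500; a fully generic set of size 4 gives K ≈ 2.5000.

|A| = 4, |A + A| = 9, K = 9/4.


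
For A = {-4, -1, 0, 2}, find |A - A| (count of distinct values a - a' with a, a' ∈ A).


A - A = {a - a' : a, a' ∈ A}; |A| = 4.
Bounds: 2|A|-1 ≤ |A - A| ≤ |A|² - |A| + 1, i.e. 7 ≤ |A - A| ≤ 13.
Note: 0 ∈ A - A always (from a - a). The set is symmetric: if d ∈ A - A then -d ∈ A - A.
Enumerate nonzero differences d = a - a' with a > a' (then include -d):
Positive differences: {1, 2, 3, 4, 6}
Full difference set: {0} ∪ (positive diffs) ∪ (negative diffs).
|A - A| = 1 + 2·5 = 11 (matches direct enumeration: 11).

|A - A| = 11


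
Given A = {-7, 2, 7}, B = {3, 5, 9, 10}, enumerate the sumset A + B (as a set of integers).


A + B = {a + b : a ∈ A, b ∈ B}.
Enumerate all |A|·|B| = 3·4 = 12 pairs (a, b) and collect distinct sums.
a = -7: -7+3=-4, -7+5=-2, -7+9=2, -7+10=3
a = 2: 2+3=5, 2+5=7, 2+9=11, 2+10=12
a = 7: 7+3=10, 7+5=12, 7+9=16, 7+10=17
Collecting distinct sums: A + B = {-4, -2, 2, 3, 5, 7, 10, 11, 12, 16, 17}
|A + B| = 11

A + B = {-4, -2, 2, 3, 5, 7, 10, 11, 12, 16, 17}


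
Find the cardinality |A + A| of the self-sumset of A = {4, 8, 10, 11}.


A + A = {a + a' : a, a' ∈ A}; |A| = 4.
General bounds: 2|A| - 1 ≤ |A + A| ≤ |A|(|A|+1)/2, i.e. 7 ≤ |A + A| ≤ 10.
Lower bound 2|A|-1 is attained iff A is an arithmetic progression.
Enumerate sums a + a' for a ≤ a' (symmetric, so this suffices):
a = 4: 4+4=8, 4+8=12, 4+10=14, 4+11=15
a = 8: 8+8=16, 8+10=18, 8+11=19
a = 10: 10+10=20, 10+11=21
a = 11: 11+11=22
Distinct sums: {8, 12, 14, 15, 16, 18, 19, 20, 21, 22}
|A + A| = 10

|A + A| = 10
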